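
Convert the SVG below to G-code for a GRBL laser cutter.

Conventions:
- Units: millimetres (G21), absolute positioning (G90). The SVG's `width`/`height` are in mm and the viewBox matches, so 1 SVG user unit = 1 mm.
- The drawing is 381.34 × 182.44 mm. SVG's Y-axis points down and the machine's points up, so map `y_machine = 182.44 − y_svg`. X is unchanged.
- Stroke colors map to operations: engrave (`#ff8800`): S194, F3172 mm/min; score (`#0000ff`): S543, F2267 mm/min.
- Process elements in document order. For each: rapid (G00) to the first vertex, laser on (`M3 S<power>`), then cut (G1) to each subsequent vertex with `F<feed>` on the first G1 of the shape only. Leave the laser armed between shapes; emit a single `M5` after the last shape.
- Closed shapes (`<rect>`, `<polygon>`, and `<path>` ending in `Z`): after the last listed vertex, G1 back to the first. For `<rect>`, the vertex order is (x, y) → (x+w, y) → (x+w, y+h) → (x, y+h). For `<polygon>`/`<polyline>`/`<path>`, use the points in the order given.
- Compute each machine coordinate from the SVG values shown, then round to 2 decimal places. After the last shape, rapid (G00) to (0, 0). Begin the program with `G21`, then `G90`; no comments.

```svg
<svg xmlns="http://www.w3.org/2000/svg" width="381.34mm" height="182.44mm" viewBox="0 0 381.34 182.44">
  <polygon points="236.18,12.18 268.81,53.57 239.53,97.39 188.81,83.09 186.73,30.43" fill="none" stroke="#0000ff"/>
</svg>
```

G21
G90
G00 X236.18 Y170.26
M3 S543
G1 X268.81 Y128.87 F2267
G1 X239.53 Y85.05
G1 X188.81 Y99.35
G1 X186.73 Y152.01
G1 X236.18 Y170.26
M5
G00 X0.00 Y0.00

Since the viewBox matches the mm dimensions, user units are millimetres directly. The only transform is the Y-flip y_m = 182.44 − y_svg.

Shape 1 is a regular polygon drawn with `<polygon>`. Its stroke #0000ff means score at S543, F2267. After flipping Y the toolpath is (236.18,170.26) → (268.81,128.87) → (239.53,85.05) → (188.81,99.35) → (186.73,152.01) → (236.18,170.26), returning to the start.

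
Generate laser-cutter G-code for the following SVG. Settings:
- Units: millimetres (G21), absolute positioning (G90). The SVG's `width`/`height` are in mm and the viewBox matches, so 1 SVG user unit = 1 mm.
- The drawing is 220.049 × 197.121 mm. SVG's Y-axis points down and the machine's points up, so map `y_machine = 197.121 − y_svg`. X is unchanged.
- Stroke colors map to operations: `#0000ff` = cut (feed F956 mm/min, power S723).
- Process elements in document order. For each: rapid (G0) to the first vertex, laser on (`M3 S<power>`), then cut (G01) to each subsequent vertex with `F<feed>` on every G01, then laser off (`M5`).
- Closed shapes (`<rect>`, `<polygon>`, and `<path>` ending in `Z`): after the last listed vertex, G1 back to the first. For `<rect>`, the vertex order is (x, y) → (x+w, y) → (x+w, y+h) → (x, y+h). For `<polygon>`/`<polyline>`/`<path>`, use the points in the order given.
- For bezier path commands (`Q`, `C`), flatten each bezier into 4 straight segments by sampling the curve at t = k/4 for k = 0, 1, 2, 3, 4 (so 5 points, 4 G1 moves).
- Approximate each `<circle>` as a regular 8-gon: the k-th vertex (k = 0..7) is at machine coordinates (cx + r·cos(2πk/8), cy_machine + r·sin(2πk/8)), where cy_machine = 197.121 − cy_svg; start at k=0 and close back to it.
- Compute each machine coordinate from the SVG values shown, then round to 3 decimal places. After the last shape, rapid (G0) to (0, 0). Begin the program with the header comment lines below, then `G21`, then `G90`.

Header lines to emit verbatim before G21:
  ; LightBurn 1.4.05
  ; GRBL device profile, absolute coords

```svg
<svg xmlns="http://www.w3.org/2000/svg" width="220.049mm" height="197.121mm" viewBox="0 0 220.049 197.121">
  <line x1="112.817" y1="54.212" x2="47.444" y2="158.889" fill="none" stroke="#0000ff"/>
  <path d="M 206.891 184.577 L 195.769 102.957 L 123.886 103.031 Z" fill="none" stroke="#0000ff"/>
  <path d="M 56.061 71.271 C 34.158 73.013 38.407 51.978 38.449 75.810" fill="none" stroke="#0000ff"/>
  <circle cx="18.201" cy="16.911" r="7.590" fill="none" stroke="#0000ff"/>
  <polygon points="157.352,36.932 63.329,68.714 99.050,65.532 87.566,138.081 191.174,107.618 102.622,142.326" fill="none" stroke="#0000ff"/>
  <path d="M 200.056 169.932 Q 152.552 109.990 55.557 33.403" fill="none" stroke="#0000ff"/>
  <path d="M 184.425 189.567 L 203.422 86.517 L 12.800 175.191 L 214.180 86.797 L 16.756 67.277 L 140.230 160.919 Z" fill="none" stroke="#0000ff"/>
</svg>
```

Since the viewBox matches the mm dimensions, user units are millimetres directly. The only transform is the Y-flip y_m = 197.121 − y_svg.

Shape 1 is a line segment drawn with `<line>`. Its stroke #0000ff means cut at S723, F956. After flipping Y the toolpath is (112.817,142.909) → (47.444,38.232).

Shape 2 is a closed polygon drawn with `<path>`. Its stroke #0000ff means cut at S723, F956. After flipping Y the toolpath is (206.891,12.544) → (195.769,94.164) → (123.886,94.090) → (206.891,12.544), returning to the start.

Shape 3 is a cubic bezier drawn with `<path>`. Its stroke #0000ff means cut at S723, F956. After flipping Y the toolpath is (56.061,125.850) → (44.063,127.757) → (39.026,131.864) → (38.103,131.829) → (38.449,121.311).

Shape 4 is a circle drawn with `<circle>`. Its stroke #0000ff means cut at S723, F956. After flipping Y the toolpath is (25.791,180.210) → (23.568,185.577) → (18.201,187.800) → (12.834,185.577) → (10.611,180.210) → (12.834,174.843) → (18.201,172.620) → (23.568,174.843) → (25.791,180.210), returning to the start.

Shape 5 is a closed polygon drawn with `<polygon>`. Its stroke #0000ff means cut at S723, F956. After flipping Y the toolpath is (157.352,160.189) → (63.329,128.407) → (99.050,131.589) → (87.566,59.040) → (191.174,89.503) → (102.622,54.795) → (157.352,160.189), returning to the start.

Shape 6 is a quadratic bezier drawn with `<path>`. Its stroke #0000ff means cut at S723, F956. After flipping Y the toolpath is (200.056,27.189) → (173.211,58.200) → (140.179,91.292) → (100.961,126.465) → (55.557,163.718).

Shape 7 is a closed polygon drawn with `<path>`. Its stroke #0000ff means cut at S723, F956. After flipping Y the toolpath is (184.425,7.554) → (203.422,110.604) → (12.800,21.930) → (214.180,110.324) → (16.756,129.844) → (140.230,36.202) → (184.425,7.554), returning to the start.

; LightBurn 1.4.05
; GRBL device profile, absolute coords
G21
G90
G0 X112.817 Y142.909
M3 S723
G01 X47.444 Y38.232 F956
M5
G0 X206.891 Y12.544
M3 S723
G01 X195.769 Y94.164 F956
G01 X123.886 Y94.090 F956
G01 X206.891 Y12.544 F956
M5
G0 X56.061 Y125.850
M3 S723
G01 X44.063 Y127.757 F956
G01 X39.026 Y131.864 F956
G01 X38.103 Y131.829 F956
G01 X38.449 Y121.311 F956
M5
G0 X25.791 Y180.210
M3 S723
G01 X23.568 Y185.577 F956
G01 X18.201 Y187.800 F956
G01 X12.834 Y185.577 F956
G01 X10.611 Y180.210 F956
G01 X12.834 Y174.843 F956
G01 X18.201 Y172.620 F956
G01 X23.568 Y174.843 F956
G01 X25.791 Y180.210 F956
M5
G0 X157.352 Y160.189
M3 S723
G01 X63.329 Y128.407 F956
G01 X99.050 Y131.589 F956
G01 X87.566 Y59.040 F956
G01 X191.174 Y89.503 F956
G01 X102.622 Y54.795 F956
G01 X157.352 Y160.189 F956
M5
G0 X200.056 Y27.189
M3 S723
G01 X173.211 Y58.200 F956
G01 X140.179 Y91.292 F956
G01 X100.961 Y126.465 F956
G01 X55.557 Y163.718 F956
M5
G0 X184.425 Y7.554
M3 S723
G01 X203.422 Y110.604 F956
G01 X12.800 Y21.930 F956
G01 X214.180 Y110.324 F956
G01 X16.756 Y129.844 F956
G01 X140.230 Y36.202 F956
G01 X184.425 Y7.554 F956
M5
G0 X0.000 Y0.000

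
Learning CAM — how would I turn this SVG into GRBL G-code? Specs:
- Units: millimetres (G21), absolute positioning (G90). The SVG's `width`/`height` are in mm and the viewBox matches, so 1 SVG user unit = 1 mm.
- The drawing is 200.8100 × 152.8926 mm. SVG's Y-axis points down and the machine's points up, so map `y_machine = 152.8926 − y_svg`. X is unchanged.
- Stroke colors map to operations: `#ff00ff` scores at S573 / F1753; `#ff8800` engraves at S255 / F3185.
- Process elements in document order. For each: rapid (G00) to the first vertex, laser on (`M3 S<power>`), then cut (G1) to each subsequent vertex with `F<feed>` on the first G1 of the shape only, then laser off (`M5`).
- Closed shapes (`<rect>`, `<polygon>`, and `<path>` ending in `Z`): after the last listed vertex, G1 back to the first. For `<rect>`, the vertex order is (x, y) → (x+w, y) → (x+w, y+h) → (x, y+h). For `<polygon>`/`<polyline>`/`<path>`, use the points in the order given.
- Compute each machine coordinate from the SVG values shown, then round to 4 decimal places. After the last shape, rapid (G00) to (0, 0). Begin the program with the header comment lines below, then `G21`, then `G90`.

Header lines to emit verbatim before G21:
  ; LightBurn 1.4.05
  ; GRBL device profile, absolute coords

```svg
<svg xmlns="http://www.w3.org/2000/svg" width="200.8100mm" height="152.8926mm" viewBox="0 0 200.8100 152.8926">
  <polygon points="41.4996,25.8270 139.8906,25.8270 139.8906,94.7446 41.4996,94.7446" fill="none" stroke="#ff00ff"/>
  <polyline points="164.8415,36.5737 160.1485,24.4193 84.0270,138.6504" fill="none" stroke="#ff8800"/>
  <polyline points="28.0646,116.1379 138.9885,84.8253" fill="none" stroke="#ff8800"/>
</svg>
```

; LightBurn 1.4.05
; GRBL device profile, absolute coords
G21
G90
G00 X41.4996 Y127.0656
M3 S573
G1 X139.8906 Y127.0656 F1753
G1 X139.8906 Y58.1480
G1 X41.4996 Y58.1480
G1 X41.4996 Y127.0656
M5
G00 X164.8415 Y116.3189
M3 S255
G1 X160.1485 Y128.4733 F3185
G1 X84.0270 Y14.2422
M5
G00 X28.0646 Y36.7547
M3 S255
G1 X138.9885 Y68.0673 F3185
M5
G00 X0.0000 Y0.0000

1 u = 1 mm; y_m = 152.8926 − y.

[1] `<polygon>` rectangle, #ff00ff→score S573 F1753: (41.4996,127.0656) → (139.8906,127.0656) → (139.8906,58.1480) → (41.4996,58.1480) → (41.4996,127.0656) (closed)

[2] `<polyline>` open polyline, #ff8800→engrave S255 F3185: (164.8415,116.3189) → (160.1485,128.4733) → (84.0270,14.2422)

[3] `<polyline>` line segment, #ff8800→engrave S255 F3185: (28.0646,36.7547) → (138.9885,68.0673)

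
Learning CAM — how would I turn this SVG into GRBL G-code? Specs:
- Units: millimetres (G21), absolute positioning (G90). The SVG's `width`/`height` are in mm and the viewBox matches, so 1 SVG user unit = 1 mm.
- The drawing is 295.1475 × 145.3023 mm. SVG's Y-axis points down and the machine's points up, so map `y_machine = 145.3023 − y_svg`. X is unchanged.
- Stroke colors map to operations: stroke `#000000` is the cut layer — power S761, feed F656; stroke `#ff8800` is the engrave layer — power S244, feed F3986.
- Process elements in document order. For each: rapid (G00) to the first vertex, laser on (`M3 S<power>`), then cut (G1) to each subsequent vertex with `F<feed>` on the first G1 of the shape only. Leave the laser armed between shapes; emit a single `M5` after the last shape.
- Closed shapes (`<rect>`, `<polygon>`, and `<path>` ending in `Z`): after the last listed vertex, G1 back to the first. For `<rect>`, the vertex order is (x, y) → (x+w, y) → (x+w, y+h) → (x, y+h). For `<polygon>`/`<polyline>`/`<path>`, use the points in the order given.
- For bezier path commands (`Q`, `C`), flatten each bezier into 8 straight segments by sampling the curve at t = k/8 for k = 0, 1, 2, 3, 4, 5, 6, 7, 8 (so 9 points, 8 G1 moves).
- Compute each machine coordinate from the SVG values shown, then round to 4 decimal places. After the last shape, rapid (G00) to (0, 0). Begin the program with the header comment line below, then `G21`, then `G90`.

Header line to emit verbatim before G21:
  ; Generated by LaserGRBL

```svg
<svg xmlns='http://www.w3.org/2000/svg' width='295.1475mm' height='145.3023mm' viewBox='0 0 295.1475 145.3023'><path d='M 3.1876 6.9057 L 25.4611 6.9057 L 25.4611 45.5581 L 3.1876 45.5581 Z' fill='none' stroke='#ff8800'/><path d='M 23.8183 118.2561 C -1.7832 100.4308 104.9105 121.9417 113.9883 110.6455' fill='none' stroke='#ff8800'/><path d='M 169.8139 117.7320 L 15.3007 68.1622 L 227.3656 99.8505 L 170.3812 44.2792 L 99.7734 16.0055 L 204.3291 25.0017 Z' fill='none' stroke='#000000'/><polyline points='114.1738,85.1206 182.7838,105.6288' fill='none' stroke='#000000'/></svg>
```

viewBox `0 0 295.1475 145.3023` with mm width/height → 1 unit = 1 mm. Flip: y_m = 145.3023 − y_svg.

**Shape 1** — `<path>` rectangle, stroke `#ff8800` → engrave (S244, F3986). Machine vertices: (3.1876,138.3966) → (25.4611,138.3966) → (25.4611,99.7442) → (3.1876,99.7442) → (3.1876,138.3966). Closed: final G1 returns to the first vertex.

**Shape 2** — `<path>` cubic bezier, stroke `#ff8800` → engrave (S244, F3986). Control points (SVG): P0=(23.8183,118.2561), P1=(-1.7832,100.4308), P2=(104.9105,121.9417), P3=(113.9883,110.6455); sampled at t=k/8. Machine vertices: (23.8183,27.0462) → (19.9700,32.0277) → (25.8302,34.1669) → (38.7044,34.3091) → (55.8986,33.2999) → (74.7183,31.9846) → (92.4693,31.2087) → (106.4574,31.8177) → (113.9883,34.6568). Open path.

**Shape 3** — `<path>` closed polygon, stroke `#000000` → cut (S761, F656). Machine vertices: (169.8139,27.5703) → (15.3007,77.1401) → (227.3656,45.4518) → (170.3812,101.0231) → (99.7734,129.2968) → (204.3291,120.3006) → (169.8139,27.5703). Closed: final G1 returns to the first vertex.

**Shape 4** — `<polyline>` line segment, stroke `#000000` → cut (S761, F656). Machine vertices: (114.1738,60.1817) → (182.7838,39.6735). Open path.

; Generated by LaserGRBL
G21
G90
G00 X3.1876 Y138.3966
M3 S244
G1 X25.4611 Y138.3966 F3986
G1 X25.4611 Y99.7442
G1 X3.1876 Y99.7442
G1 X3.1876 Y138.3966
G00 X23.8183 Y27.0462
M3 S244
G1 X19.9700 Y32.0277 F3986
G1 X25.8302 Y34.1669
G1 X38.7044 Y34.3091
G1 X55.8986 Y33.2999
G1 X74.7183 Y31.9846
G1 X92.4693 Y31.2087
G1 X106.4574 Y31.8177
G1 X113.9883 Y34.6568
G00 X169.8139 Y27.5703
M3 S761
G1 X15.3007 Y77.1401 F656
G1 X227.3656 Y45.4518
G1 X170.3812 Y101.0231
G1 X99.7734 Y129.2968
G1 X204.3291 Y120.3006
G1 X169.8139 Y27.5703
G00 X114.1738 Y60.1817
M3 S761
G1 X182.7838 Y39.6735 F656
M5
G00 X0.0000 Y0.0000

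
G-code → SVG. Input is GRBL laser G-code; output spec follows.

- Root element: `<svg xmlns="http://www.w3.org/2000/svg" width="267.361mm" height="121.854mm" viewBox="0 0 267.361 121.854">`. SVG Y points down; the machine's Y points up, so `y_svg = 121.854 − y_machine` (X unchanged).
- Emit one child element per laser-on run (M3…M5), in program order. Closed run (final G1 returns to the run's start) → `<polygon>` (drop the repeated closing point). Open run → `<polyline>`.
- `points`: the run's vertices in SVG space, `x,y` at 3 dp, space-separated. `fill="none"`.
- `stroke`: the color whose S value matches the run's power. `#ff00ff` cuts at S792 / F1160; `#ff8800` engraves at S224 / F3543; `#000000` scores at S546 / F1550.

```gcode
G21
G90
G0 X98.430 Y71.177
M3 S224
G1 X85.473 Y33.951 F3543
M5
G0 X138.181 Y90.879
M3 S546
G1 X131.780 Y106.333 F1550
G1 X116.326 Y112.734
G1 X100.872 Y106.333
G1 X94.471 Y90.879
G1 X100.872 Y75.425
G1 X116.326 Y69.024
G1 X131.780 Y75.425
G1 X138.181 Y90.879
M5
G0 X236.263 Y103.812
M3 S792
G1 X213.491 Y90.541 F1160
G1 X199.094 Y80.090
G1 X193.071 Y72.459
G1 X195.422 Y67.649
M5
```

Each laser-on run becomes one SVG element. Flip Y back into SVG space with y_svg = 121.854 − y_machine.

Run 1: S224 ⇒ engrave layer `#ff8800`. The run is open, so emit a `<polyline>` with points (Y-flipped): 98.430,50.677 85.473,87.903.

Run 2: power S546 maps to stroke `#000000` (score). The run returns to its start, so emit a `<polygon>` with points (Y-flipped): 138.181,30.975 131.780,15.521 116.326,9.120 100.872,15.521 94.471,30.975 100.872,46.429 116.326,52.830 131.780,46.429.

Run 3: the run's S792 means `#ff00ff` (cut). The run is open, so emit a `<polyline>` with points (Y-flipped): 236.263,18.042 213.491,31.313 199.094,41.764 193.071,49.395 195.422,54.205.

<svg xmlns="http://www.w3.org/2000/svg" width="267.361mm" height="121.854mm" viewBox="0 0 267.361 121.854">
  <polyline points="98.430,50.677 85.473,87.903" fill="none" stroke="#ff8800"/>
  <polygon points="138.181,30.975 131.780,15.521 116.326,9.120 100.872,15.521 94.471,30.975 100.872,46.429 116.326,52.830 131.780,46.429" fill="none" stroke="#000000"/>
  <polyline points="236.263,18.042 213.491,31.313 199.094,41.764 193.071,49.395 195.422,54.205" fill="none" stroke="#ff00ff"/>
</svg>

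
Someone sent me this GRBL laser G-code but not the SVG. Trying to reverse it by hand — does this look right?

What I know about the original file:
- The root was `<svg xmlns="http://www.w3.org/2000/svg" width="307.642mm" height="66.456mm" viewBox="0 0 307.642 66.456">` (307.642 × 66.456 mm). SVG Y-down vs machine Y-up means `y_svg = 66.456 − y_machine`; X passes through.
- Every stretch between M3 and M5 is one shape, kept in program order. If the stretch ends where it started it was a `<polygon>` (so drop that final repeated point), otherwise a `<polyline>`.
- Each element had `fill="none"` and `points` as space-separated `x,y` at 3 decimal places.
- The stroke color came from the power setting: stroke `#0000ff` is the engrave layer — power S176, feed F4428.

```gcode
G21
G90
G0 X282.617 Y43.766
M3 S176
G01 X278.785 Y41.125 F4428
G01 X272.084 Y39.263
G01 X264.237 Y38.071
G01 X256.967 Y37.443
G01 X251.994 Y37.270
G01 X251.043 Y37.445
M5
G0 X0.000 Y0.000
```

<svg xmlns="http://www.w3.org/2000/svg" width="307.642mm" height="66.456mm" viewBox="0 0 307.642 66.456">
  <polyline points="282.617,22.690 278.785,25.331 272.084,27.193 264.237,28.385 256.967,29.013 251.994,29.186 251.043,29.011" fill="none" stroke="#0000ff"/>
</svg>

y_svg = 66.456 − y_m. Every run uses S176, so all elements get stroke `#0000ff` (engrave).

[1] open run; points: 282.617,22.690 278.785,25.331 272.084,27.193 264.237,28.385 256.967,29.013 251.994,29.186 251.043,29.011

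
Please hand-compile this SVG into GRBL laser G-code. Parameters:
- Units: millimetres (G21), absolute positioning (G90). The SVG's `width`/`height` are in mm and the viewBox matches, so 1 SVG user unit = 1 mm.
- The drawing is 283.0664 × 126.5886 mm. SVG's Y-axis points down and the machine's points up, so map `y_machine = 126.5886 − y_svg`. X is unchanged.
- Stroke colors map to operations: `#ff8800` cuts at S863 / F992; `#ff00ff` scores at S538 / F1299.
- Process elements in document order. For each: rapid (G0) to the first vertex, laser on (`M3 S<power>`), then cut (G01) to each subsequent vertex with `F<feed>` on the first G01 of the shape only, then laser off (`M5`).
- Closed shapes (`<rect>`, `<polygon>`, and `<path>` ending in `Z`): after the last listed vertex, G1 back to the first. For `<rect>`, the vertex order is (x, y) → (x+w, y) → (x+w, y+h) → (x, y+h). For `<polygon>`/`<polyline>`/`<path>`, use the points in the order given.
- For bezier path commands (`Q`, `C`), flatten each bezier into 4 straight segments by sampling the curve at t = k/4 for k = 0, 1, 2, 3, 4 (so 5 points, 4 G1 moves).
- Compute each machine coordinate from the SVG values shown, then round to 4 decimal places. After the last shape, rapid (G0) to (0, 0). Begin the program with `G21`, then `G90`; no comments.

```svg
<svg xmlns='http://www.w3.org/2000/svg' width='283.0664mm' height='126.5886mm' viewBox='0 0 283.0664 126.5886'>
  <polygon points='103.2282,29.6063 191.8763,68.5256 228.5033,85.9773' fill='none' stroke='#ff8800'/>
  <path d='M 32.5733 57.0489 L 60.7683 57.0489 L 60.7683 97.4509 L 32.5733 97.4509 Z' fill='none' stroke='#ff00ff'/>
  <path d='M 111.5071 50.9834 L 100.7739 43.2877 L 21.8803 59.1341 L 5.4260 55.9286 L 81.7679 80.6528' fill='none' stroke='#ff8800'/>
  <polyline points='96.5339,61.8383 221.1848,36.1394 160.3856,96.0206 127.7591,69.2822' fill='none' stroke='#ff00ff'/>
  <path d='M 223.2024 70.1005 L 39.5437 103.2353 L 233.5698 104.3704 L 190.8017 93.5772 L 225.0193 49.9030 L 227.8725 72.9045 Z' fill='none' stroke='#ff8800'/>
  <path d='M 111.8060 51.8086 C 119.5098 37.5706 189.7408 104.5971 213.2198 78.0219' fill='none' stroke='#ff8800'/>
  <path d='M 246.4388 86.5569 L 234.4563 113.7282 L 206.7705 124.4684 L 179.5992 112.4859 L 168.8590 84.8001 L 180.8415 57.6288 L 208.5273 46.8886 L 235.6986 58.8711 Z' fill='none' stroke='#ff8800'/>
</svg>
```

G21
G90
G0 X103.2282 Y96.9823
M3 S863
G01 X191.8763 Y58.0630 F992
G01 X228.5033 Y40.6113
G01 X103.2282 Y96.9823
M5
G0 X32.5733 Y69.5397
M3 S538
G01 X60.7683 Y69.5397 F1299
G01 X60.7683 Y29.1377
G01 X32.5733 Y29.1377
G01 X32.5733 Y69.5397
M5
G0 X111.5071 Y75.6052
M3 S863
G01 X100.7739 Y83.3009 F992
G01 X21.8803 Y67.4545
G01 X5.4260 Y70.6600
G01 X81.7679 Y45.9358
M5
G0 X96.5339 Y64.7503
M3 S538
G01 X221.1848 Y90.4492 F1299
G01 X160.3856 Y30.5680
G01 X127.7591 Y57.3064
M5
G0 X223.2024 Y56.4881
M3 S863
G01 X39.5437 Y23.3533 F992
G01 X233.5698 Y22.2182
G01 X190.8017 Y33.0114
G01 X225.0193 Y76.6856
G01 X227.8725 Y53.6841
G01 X223.2024 Y56.4881
M5
G0 X111.8060 Y74.7800
M3 S863
G01 X127.6002 Y72.9537 F992
G01 X156.5972 Y57.0469
G01 X188.5520 Y43.4533
G01 X213.2198 Y48.5667
M5
G0 X246.4388 Y40.0317
M3 S863
G01 X234.4563 Y12.8604 F992
G01 X206.7705 Y2.1202
G01 X179.5992 Y14.1027
G01 X168.8590 Y41.7885
G01 X180.8415 Y68.9598
G01 X208.5273 Y79.7000
G01 X235.6986 Y67.7175
G01 X246.4388 Y40.0317
M5
G0 X0.0000 Y0.0000

viewBox `0 0 283.0664 126.5886` with mm width/height → 1 unit = 1 mm. Flip: y_m = 126.5886 − y_svg.

**Shape 1** — `<polygon>` closed polygon, stroke `#ff8800` → cut (S863, F992). Machine vertices: (103.2282,96.9823) → (191.8763,58.0630) → (228.5033,40.6113) → (103.2282,96.9823). Closed: final G1 returns to the first vertex.

**Shape 2** — `<path>` rectangle, stroke `#ff00ff` → score (S538, F1299). Machine vertices: (32.5733,69.5397) → (60.7683,69.5397) → (60.7683,29.1377) → (32.5733,29.1377) → (32.5733,69.5397). Closed: final G1 returns to the first vertex.

**Shape 3** — `<path>` open polyline, stroke `#ff8800` → cut (S863, F992). Machine vertices: (111.5071,75.6052) → (100.7739,83.3009) → (21.8803,67.4545) → (5.4260,70.6600) → (81.7679,45.9358). Open path.

**Shape 4** — `<polyline>` open polyline, stroke `#ff00ff` → score (S538, F1299). Machine vertices: (96.5339,64.7503) → (221.1848,90.4492) → (160.3856,30.5680) → (127.7591,57.3064). Open path.

**Shape 5** — `<path>` closed polygon, stroke `#ff8800` → cut (S863, F992). Machine vertices: (223.2024,56.4881) → (39.5437,23.3533) → (233.5698,22.2182) → (190.8017,33.0114) → (225.0193,76.6856) → (227.8725,53.6841) → (223.2024,56.4881). Closed: final G1 returns to the first vertex.

**Shape 6** — `<path>` cubic bezier, stroke `#ff8800` → cut (S863, F992). Control points (SVG): P0=(111.8060,51.8086), P1=(119.5098,37.5706), P2=(189.7408,104.5971), P3=(213.2198,78.0219); sampled at t=k/4. Machine vertices: (111.8060,74.7800) → (127.6002,72.9537) → (156.5972,57.0469) → (188.5520,43.4533) → (213.2198,48.5667). Open path.

**Shape 7** — `<path>` regular polygon, stroke `#ff8800` → cut (S863, F992). Machine vertices: (246.4388,40.0317) → (234.4563,12.8604) → (206.7705,2.1202) → (179.5992,14.1027) → (168.8590,41.7885) → (180.8415,68.9598) → (208.5273,79.7000) → (235.6986,67.7175) → (246.4388,40.0317). Closed: final G1 returns to the first vertex.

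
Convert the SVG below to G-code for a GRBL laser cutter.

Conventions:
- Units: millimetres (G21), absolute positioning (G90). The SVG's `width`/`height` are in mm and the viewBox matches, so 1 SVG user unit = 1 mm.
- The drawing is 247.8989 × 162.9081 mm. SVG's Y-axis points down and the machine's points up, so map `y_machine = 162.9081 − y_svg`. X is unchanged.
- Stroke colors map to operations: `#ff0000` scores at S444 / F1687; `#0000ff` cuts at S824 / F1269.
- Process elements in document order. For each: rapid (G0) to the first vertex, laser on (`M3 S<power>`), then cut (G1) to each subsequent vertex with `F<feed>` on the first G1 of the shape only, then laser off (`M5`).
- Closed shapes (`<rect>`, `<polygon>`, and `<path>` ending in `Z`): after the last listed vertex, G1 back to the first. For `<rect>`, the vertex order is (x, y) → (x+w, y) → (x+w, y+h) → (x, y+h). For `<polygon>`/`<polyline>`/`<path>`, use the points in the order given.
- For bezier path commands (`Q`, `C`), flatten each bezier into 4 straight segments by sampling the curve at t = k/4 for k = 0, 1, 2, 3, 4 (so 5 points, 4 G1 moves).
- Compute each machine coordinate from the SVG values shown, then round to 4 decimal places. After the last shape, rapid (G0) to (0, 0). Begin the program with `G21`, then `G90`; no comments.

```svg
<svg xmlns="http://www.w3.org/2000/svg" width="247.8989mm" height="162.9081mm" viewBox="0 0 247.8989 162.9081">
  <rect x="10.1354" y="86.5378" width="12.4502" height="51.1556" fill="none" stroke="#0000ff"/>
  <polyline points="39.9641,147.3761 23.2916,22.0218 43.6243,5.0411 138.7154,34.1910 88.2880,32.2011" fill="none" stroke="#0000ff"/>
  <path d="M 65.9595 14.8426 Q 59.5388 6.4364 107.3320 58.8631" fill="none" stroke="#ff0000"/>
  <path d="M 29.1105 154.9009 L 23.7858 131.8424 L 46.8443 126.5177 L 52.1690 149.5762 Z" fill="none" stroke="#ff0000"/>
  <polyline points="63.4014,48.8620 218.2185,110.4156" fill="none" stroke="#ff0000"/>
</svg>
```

1 u = 1 mm; y_m = 162.9081 − y.

[1] `<rect>` rectangle, #0000ff→cut S824 F1269: (10.1354,76.3703) → (22.5856,76.3703) → (22.5856,25.2147) → (10.1354,25.2147) → (10.1354,76.3703) (closed)

[2] `<polyline>` open polyline, #0000ff→cut S824 F1269: (39.9641,15.5320) → (23.2916,140.8863) → (43.6243,157.8670) → (138.7154,128.7171) → (88.2880,130.7070)

[3] `<path>` quadratic bezier, #ff0000→score S444 F1687: (65.9595,148.0655) → (66.1375,148.4665) → (73.0923,141.2635) → (86.8238,126.4563) → (107.3320,104.0450)

[4] `<path>` regular polygon, #ff0000→score S444 F1687: (29.1105,8.0072) → (23.7858,31.0657) → (46.8443,36.3904) → (52.1690,13.3319) → (29.1105,8.0072) (closed)

[5] `<polyline>` line segment, #ff0000→score S444 F1687: (63.4014,114.0461) → (218.2185,52.4925)

G21
G90
G0 X10.1354 Y76.3703
M3 S824
G1 X22.5856 Y76.3703 F1269
G1 X22.5856 Y25.2147
G1 X10.1354 Y25.2147
G1 X10.1354 Y76.3703
M5
G0 X39.9641 Y15.5320
M3 S824
G1 X23.2916 Y140.8863 F1269
G1 X43.6243 Y157.8670
G1 X138.7154 Y128.7171
G1 X88.2880 Y130.7070
M5
G0 X65.9595 Y148.0655
M3 S444
G1 X66.1375 Y148.4665 F1687
G1 X73.0923 Y141.2635
G1 X86.8238 Y126.4563
G1 X107.3320 Y104.0450
M5
G0 X29.1105 Y8.0072
M3 S444
G1 X23.7858 Y31.0657 F1687
G1 X46.8443 Y36.3904
G1 X52.1690 Y13.3319
G1 X29.1105 Y8.0072
M5
G0 X63.4014 Y114.0461
M3 S444
G1 X218.2185 Y52.4925 F1687
M5
G0 X0.0000 Y0.0000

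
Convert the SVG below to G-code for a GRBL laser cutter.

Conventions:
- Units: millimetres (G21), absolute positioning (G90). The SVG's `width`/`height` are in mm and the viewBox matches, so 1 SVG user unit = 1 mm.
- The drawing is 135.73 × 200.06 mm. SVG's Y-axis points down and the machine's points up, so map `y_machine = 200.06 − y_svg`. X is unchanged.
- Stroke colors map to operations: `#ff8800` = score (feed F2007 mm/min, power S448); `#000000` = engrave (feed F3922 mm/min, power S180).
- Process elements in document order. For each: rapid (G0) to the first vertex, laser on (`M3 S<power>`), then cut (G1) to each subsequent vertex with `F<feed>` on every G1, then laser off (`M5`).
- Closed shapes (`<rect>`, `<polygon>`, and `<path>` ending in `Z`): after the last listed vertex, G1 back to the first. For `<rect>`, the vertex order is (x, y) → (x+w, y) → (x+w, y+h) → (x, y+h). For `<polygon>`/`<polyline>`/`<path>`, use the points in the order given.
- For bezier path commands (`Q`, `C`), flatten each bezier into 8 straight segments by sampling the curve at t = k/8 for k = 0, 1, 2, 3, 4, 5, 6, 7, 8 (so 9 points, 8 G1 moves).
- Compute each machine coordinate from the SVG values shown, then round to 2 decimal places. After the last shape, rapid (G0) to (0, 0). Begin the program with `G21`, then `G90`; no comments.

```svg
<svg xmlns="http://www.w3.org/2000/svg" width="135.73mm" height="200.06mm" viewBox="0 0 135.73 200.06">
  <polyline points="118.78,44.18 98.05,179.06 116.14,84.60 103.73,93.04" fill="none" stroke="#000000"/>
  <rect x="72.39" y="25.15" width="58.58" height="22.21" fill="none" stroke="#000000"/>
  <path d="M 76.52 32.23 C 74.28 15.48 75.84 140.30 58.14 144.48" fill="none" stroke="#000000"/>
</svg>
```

G21
G90
G0 X118.78 Y155.88
M3 S180
G1 X98.05 Y21.00 F3922
G1 X116.14 Y115.46 F3922
G1 X103.73 Y107.02 F3922
M5
G0 X72.39 Y174.91
M3 S180
G1 X130.97 Y174.91 F3922
G1 X130.97 Y152.70 F3922
G1 X72.39 Y152.70 F3922
G1 X72.39 Y174.91 F3922
M5
G0 X76.52 Y167.83
M3 S180
G1 X75.81 Y167.99 F3922
G1 X75.19 Y157.95 F3922
G1 X74.39 Y140.78 F3922
G1 X73.13 Y119.55 F3922
G1 X71.14 Y97.35 F3922
G1 X68.16 Y77.24 F3922
G1 X63.92 Y62.29 F3922
G1 X58.14 Y55.58 F3922
M5
G0 X0.00 Y0.00

viewBox `0 0 135.73 200.06` with mm width/height → 1 unit = 1 mm. Flip: y_m = 200.06 − y_svg.

**Shape 1** — `<polyline>` open polyline, stroke `#000000` → engrave (S180, F3922). Machine vertices: (118.78,155.88) → (98.05,21.00) → (116.14,115.46) → (103.73,107.02). Open path.

**Shape 2** — `<rect>` rectangle, stroke `#000000` → engrave (S180, F3922). Machine vertices: (72.39,174.91) → (130.97,174.91) → (130.97,152.70) → (72.39,152.70) → (72.39,174.91). Closed: final G1 returns to the first vertex.

**Shape 3** — `<path>` cubic bezier, stroke `#000000` → engrave (S180, F3922). Control points (SVG): P0=(76.52,32.23), P1=(74.28,15.48), P2=(75.84,140.30), P3=(58.14,144.48); sampled at t=k/8. Machine vertices: (76.52,167.83) → (75.81,167.99) → (75.19,157.95) → (74.39,140.78) → (73.13,119.55) → (71.14,97.35) → (68.16,77.24) → (63.92,62.29) → (58.14,55.58). Open path.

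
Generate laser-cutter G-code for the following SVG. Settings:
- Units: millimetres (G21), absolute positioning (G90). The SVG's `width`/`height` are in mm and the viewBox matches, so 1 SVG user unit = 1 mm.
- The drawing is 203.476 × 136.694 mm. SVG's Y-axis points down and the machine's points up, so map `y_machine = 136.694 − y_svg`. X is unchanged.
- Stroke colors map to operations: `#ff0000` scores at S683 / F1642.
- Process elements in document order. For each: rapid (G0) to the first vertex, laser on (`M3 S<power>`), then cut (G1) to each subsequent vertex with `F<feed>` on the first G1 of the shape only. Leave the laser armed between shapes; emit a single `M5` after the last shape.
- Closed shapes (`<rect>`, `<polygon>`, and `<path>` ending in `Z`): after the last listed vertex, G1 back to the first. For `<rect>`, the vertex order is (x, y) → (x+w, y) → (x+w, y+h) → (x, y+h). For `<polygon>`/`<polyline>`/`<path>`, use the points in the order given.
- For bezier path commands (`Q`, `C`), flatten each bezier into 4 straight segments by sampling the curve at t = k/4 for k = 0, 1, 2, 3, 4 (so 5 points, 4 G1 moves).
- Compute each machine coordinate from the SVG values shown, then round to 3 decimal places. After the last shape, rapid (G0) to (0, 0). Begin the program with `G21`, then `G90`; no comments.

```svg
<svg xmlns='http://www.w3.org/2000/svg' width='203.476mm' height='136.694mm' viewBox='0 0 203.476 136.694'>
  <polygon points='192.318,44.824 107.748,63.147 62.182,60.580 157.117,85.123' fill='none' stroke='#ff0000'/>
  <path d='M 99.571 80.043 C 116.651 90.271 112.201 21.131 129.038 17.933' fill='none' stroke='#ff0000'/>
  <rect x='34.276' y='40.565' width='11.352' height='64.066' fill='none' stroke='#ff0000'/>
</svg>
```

Since the viewBox matches the mm dimensions, user units are millimetres directly. The only transform is the Y-flip y_m = 136.694 − y_svg.

Shape 1 is a closed polygon drawn with `<polygon>`. Its stroke #ff0000 means score at S683, F1642. After flipping Y the toolpath is (192.318,91.870) → (107.748,73.547) → (62.182,76.114) → (157.117,51.571) → (192.318,91.870), returning to the start.

Shape 2 is a cubic bezier drawn with `<path>`. Its stroke #ff0000 means score at S683, F1642. After flipping Y the toolpath is (99.571,56.651) → (109.013,61.591) → (114.396,82.671) → (119.733,106.269) → (129.038,118.761).

Shape 3 is a rectangle drawn with `<rect>`. Its stroke #ff0000 means score at S683, F1642. After flipping Y the toolpath is (34.276,96.129) → (45.628,96.129) → (45.628,32.063) → (34.276,32.063) → (34.276,96.129), returning to the start.

G21
G90
G0 X192.318 Y91.870
M3 S683
G1 X107.748 Y73.547 F1642
G1 X62.182 Y76.114
G1 X157.117 Y51.571
G1 X192.318 Y91.870
G0 X99.571 Y56.651
M3 S683
G1 X109.013 Y61.591 F1642
G1 X114.396 Y82.671
G1 X119.733 Y106.269
G1 X129.038 Y118.761
G0 X34.276 Y96.129
M3 S683
G1 X45.628 Y96.129 F1642
G1 X45.628 Y32.063
G1 X34.276 Y32.063
G1 X34.276 Y96.129
M5
G0 X0.000 Y0.000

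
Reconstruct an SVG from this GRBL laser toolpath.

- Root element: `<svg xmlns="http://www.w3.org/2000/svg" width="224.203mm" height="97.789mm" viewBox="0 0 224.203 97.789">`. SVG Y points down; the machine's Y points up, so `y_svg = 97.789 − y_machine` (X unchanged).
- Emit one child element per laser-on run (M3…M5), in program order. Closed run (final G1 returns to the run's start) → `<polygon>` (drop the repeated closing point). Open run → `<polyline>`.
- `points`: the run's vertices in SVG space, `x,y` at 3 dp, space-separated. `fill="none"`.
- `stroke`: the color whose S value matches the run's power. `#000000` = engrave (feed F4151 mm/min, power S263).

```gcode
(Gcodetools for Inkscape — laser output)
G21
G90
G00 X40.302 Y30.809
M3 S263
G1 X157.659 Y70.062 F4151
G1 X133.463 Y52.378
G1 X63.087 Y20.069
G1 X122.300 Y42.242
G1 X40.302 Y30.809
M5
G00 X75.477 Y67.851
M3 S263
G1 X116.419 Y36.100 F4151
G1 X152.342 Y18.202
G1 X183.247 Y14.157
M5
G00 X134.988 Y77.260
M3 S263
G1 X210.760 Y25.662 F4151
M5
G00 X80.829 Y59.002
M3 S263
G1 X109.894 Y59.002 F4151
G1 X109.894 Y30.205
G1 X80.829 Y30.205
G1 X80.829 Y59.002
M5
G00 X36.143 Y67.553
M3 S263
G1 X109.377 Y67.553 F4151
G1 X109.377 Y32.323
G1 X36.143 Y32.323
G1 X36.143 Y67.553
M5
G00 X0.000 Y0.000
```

Machine Y-up, SVG Y-down with viewBox height 97.789, so y_svg = 97.789 − y_machine; X carries over. Every run uses S263, so all elements get stroke `#000000` (engrave).

Run 1: The run returns to its start, so emit a `<polygon>` with points (Y-flipped): 40.302,66.980 157.659,27.727 133.463,45.411 63.087,77.720 122.300,55.547.

Run 2: The run is open, so emit a `<polyline>` with points (Y-flipped): 75.477,29.938 116.419,61.689 152.342,79.587 183.247,83.632.

Run 3: The run is open, so emit a `<polyline>` with points (Y-flipped): 134.988,20.529 210.760,72.127.

Run 4: The run returns to its start, so emit a `<polygon>` with points (Y-flipped): 80.829,38.787 109.894,38.787 109.894,67.584 80.829,67.584.

Run 5: The run returns to its start, so emit a `<polygon>` with points (Y-flipped): 36.143,30.236 109.377,30.236 109.377,65.466 36.143,65.466.

<svg xmlns="http://www.w3.org/2000/svg" width="224.203mm" height="97.789mm" viewBox="0 0 224.203 97.789">
  <polygon points="40.302,66.980 157.659,27.727 133.463,45.411 63.087,77.720 122.300,55.547" fill="none" stroke="#000000"/>
  <polyline points="75.477,29.938 116.419,61.689 152.342,79.587 183.247,83.632" fill="none" stroke="#000000"/>
  <polyline points="134.988,20.529 210.760,72.127" fill="none" stroke="#000000"/>
  <polygon points="80.829,38.787 109.894,38.787 109.894,67.584 80.829,67.584" fill="none" stroke="#000000"/>
  <polygon points="36.143,30.236 109.377,30.236 109.377,65.466 36.143,65.466" fill="none" stroke="#000000"/>
</svg>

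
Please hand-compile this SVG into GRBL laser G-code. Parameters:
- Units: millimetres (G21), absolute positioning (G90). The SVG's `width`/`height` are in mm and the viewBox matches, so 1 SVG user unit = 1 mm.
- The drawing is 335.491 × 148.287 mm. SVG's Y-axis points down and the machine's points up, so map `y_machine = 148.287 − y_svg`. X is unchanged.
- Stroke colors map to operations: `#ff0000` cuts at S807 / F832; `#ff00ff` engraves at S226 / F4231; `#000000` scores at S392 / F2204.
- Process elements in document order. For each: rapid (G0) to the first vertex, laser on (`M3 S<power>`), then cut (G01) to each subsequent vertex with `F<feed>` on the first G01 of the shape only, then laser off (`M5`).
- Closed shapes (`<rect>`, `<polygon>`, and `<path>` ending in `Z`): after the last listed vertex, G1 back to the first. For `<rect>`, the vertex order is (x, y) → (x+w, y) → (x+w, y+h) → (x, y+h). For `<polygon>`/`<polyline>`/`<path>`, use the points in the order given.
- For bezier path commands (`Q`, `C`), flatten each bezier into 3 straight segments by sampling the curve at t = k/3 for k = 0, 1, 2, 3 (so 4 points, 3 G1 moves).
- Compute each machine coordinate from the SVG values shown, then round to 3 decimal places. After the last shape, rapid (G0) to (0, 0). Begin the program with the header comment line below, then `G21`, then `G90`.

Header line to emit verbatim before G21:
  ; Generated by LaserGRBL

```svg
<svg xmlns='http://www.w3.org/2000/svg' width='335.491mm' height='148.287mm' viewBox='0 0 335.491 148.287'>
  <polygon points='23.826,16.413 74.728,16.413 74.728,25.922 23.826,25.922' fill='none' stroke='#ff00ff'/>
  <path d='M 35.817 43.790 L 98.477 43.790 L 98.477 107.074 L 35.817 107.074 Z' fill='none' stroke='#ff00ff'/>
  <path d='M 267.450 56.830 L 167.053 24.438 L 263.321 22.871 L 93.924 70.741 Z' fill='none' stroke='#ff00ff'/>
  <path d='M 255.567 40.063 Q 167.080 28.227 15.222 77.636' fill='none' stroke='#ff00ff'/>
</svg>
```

; Generated by LaserGRBL
G21
G90
G0 X23.826 Y131.874
M3 S226
G01 X74.728 Y131.874 F4231
G01 X74.728 Y122.365
G01 X23.826 Y122.365
G01 X23.826 Y131.874
M5
G0 X35.817 Y104.497
M3 S226
G01 X98.477 Y104.497 F4231
G01 X98.477 Y41.213
G01 X35.817 Y41.213
G01 X35.817 Y104.497
M5
G0 X267.450 Y91.457
M3 S226
G01 X167.053 Y123.849 F4231
G01 X263.321 Y125.416
G01 X93.924 Y77.546
G01 X267.450 Y91.457
M5
G0 X255.567 Y108.224
M3 S226
G01 X189.534 Y109.310 F4231
G01 X109.419 Y96.785
G01 X15.222 Y70.651
M5
G0 X0.000 Y0.000

1 u = 1 mm; y_m = 148.287 − y.

[1] `<polygon>` rectangle, #ff00ff→engrave S226 F4231: (23.826,131.874) → (74.728,131.874) → (74.728,122.365) → (23.826,122.365) → (23.826,131.874) (closed)

[2] `<path>` rectangle, #ff00ff→engrave S226 F4231: (35.817,104.497) → (98.477,104.497) → (98.477,41.213) → (35.817,41.213) → (35.817,104.497) (closed)

[3] `<path>` closed polygon, #ff00ff→engrave S226 F4231: (267.450,91.457) → (167.053,123.849) → (263.321,125.416) → (93.924,77.546) → (267.450,91.457) (closed)

[4] `<path>` quadratic bezier, #ff00ff→engrave S226 F4231: (255.567,108.224) → (189.534,109.310) → (109.419,96.785) → (15.222,70.651)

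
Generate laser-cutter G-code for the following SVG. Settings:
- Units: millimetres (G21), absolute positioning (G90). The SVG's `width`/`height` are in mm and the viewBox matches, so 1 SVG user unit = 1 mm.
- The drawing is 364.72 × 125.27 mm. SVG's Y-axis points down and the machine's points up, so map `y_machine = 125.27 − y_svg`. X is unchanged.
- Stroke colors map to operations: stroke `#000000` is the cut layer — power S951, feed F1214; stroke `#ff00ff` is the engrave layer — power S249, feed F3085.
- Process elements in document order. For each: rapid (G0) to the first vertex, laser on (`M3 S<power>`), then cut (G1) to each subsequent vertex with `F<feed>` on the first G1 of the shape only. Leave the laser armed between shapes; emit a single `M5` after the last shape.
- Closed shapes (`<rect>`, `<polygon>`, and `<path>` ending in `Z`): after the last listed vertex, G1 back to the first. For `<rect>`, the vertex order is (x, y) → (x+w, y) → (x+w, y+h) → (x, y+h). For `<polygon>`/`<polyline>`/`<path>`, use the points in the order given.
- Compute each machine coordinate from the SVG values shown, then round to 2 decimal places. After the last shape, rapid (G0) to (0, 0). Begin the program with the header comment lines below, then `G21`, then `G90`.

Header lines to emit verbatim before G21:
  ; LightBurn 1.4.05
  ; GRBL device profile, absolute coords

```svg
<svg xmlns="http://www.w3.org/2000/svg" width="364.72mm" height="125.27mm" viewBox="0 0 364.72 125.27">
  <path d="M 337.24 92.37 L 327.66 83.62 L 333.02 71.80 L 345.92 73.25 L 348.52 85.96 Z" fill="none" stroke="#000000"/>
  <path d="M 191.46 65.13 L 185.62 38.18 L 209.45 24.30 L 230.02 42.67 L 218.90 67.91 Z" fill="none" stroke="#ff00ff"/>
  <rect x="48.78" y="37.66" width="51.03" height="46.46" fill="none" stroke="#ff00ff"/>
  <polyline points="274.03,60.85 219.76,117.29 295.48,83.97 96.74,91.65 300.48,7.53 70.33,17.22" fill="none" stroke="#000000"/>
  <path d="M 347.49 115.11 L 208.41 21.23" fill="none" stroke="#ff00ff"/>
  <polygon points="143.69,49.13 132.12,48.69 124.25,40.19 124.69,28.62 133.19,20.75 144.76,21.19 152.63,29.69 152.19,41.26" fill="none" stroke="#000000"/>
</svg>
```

; LightBurn 1.4.05
; GRBL device profile, absolute coords
G21
G90
G0 X337.24 Y32.90
M3 S951
G1 X327.66 Y41.65 F1214
G1 X333.02 Y53.47
G1 X345.92 Y52.02
G1 X348.52 Y39.31
G1 X337.24 Y32.90
G0 X191.46 Y60.14
M3 S249
G1 X185.62 Y87.09 F3085
G1 X209.45 Y100.97
G1 X230.02 Y82.60
G1 X218.90 Y57.36
G1 X191.46 Y60.14
G0 X48.78 Y87.61
M3 S249
G1 X99.81 Y87.61 F3085
G1 X99.81 Y41.15
G1 X48.78 Y41.15
G1 X48.78 Y87.61
G0 X274.03 Y64.42
M3 S951
G1 X219.76 Y7.98 F1214
G1 X295.48 Y41.30
G1 X96.74 Y33.62
G1 X300.48 Y117.74
G1 X70.33 Y108.05
G0 X347.49 Y10.16
M3 S249
G1 X208.41 Y104.04 F3085
G0 X143.69 Y76.14
M3 S951
G1 X132.12 Y76.58 F1214
G1 X124.25 Y85.08
G1 X124.69 Y96.65
G1 X133.19 Y104.52
G1 X144.76 Y104.08
G1 X152.63 Y95.58
G1 X152.19 Y84.01
G1 X143.69 Y76.14
M5
G0 X0.00 Y0.00

1 u = 1 mm; y_m = 125.27 − y.

[1] `<path>` regular polygon, #000000→cut S951 F1214: (337.24,32.90) → (327.66,41.65) → (333.02,53.47) → (345.92,52.02) → (348.52,39.31) → (337.24,32.90) (closed)

[2] `<path>` regular polygon, #ff00ff→engrave S249 F3085: (191.46,60.14) → (185.62,87.09) → (209.45,100.97) → (230.02,82.60) → (218.90,57.36) → (191.46,60.14) (closed)

[3] `<rect>` rectangle, #ff00ff→engrave S249 F3085: (48.78,87.61) → (99.81,87.61) → (99.81,41.15) → (48.78,41.15) → (48.78,87.61) (closed)

[4] `<polyline>` open polyline, #000000→cut S951 F1214: (274.03,64.42) → (219.76,7.98) → (295.48,41.30) → (96.74,33.62) → (300.48,117.74) → (70.33,108.05)

[5] `<path>` line segment, #ff00ff→engrave S249 F3085: (347.49,10.16) → (208.41,104.04)

[6] `<polygon>` regular polygon, #000000→cut S951 F1214: (143.69,76.14) → (132.12,76.58) → (124.25,85.08) → (124.69,96.65) → (133.19,104.52) → (144.76,104.08) → (152.63,95.58) → (152.19,84.01) → (143.69,76.14) (closed)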